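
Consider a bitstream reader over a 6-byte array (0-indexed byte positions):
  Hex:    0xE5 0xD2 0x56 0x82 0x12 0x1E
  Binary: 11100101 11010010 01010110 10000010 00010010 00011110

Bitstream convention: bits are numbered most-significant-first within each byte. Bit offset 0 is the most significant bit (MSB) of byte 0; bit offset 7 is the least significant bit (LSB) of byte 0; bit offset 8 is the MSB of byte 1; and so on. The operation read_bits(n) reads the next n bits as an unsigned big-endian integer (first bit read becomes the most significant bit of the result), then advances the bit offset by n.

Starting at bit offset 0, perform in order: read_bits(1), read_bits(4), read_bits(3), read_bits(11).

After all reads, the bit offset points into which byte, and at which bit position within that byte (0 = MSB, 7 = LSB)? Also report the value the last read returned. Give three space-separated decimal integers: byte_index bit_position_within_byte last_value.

Answer: 2 3 1682

Derivation:
Read 1: bits[0:1] width=1 -> value=1 (bin 1); offset now 1 = byte 0 bit 1; 47 bits remain
Read 2: bits[1:5] width=4 -> value=12 (bin 1100); offset now 5 = byte 0 bit 5; 43 bits remain
Read 3: bits[5:8] width=3 -> value=5 (bin 101); offset now 8 = byte 1 bit 0; 40 bits remain
Read 4: bits[8:19] width=11 -> value=1682 (bin 11010010010); offset now 19 = byte 2 bit 3; 29 bits remain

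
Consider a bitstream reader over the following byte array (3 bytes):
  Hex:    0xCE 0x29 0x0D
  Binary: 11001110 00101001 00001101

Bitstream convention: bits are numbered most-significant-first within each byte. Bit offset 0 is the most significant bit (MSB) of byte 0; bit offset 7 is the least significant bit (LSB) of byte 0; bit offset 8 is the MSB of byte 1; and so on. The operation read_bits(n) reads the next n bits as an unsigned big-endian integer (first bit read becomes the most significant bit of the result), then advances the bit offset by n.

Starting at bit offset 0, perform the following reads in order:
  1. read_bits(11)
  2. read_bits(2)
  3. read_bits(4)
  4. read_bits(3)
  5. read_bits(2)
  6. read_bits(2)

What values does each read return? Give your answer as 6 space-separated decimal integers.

Answer: 1649 1 2 0 3 1

Derivation:
Read 1: bits[0:11] width=11 -> value=1649 (bin 11001110001); offset now 11 = byte 1 bit 3; 13 bits remain
Read 2: bits[11:13] width=2 -> value=1 (bin 01); offset now 13 = byte 1 bit 5; 11 bits remain
Read 3: bits[13:17] width=4 -> value=2 (bin 0010); offset now 17 = byte 2 bit 1; 7 bits remain
Read 4: bits[17:20] width=3 -> value=0 (bin 000); offset now 20 = byte 2 bit 4; 4 bits remain
Read 5: bits[20:22] width=2 -> value=3 (bin 11); offset now 22 = byte 2 bit 6; 2 bits remain
Read 6: bits[22:24] width=2 -> value=1 (bin 01); offset now 24 = byte 3 bit 0; 0 bits remain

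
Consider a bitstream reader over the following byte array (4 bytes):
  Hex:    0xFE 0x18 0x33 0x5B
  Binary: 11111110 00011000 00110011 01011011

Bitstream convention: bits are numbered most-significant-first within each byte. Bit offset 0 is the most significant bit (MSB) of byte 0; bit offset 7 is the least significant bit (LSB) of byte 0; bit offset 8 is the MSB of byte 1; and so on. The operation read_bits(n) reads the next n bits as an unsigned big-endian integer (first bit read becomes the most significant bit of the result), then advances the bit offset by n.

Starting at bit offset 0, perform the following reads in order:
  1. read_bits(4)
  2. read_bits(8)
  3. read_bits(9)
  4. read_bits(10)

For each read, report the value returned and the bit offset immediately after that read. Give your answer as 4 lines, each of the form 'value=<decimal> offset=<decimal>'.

Read 1: bits[0:4] width=4 -> value=15 (bin 1111); offset now 4 = byte 0 bit 4; 28 bits remain
Read 2: bits[4:12] width=8 -> value=225 (bin 11100001); offset now 12 = byte 1 bit 4; 20 bits remain
Read 3: bits[12:21] width=9 -> value=262 (bin 100000110); offset now 21 = byte 2 bit 5; 11 bits remain
Read 4: bits[21:31] width=10 -> value=429 (bin 0110101101); offset now 31 = byte 3 bit 7; 1 bits remain

Answer: value=15 offset=4
value=225 offset=12
value=262 offset=21
value=429 offset=31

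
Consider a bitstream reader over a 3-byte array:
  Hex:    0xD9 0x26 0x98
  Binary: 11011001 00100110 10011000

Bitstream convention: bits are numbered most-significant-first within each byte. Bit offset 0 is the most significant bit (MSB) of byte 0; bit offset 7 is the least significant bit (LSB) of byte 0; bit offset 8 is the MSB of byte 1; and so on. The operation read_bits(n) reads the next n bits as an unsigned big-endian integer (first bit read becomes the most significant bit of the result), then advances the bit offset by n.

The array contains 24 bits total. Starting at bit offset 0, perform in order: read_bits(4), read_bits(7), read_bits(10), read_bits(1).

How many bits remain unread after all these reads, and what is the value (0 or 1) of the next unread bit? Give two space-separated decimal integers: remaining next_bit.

Read 1: bits[0:4] width=4 -> value=13 (bin 1101); offset now 4 = byte 0 bit 4; 20 bits remain
Read 2: bits[4:11] width=7 -> value=73 (bin 1001001); offset now 11 = byte 1 bit 3; 13 bits remain
Read 3: bits[11:21] width=10 -> value=211 (bin 0011010011); offset now 21 = byte 2 bit 5; 3 bits remain
Read 4: bits[21:22] width=1 -> value=0 (bin 0); offset now 22 = byte 2 bit 6; 2 bits remain

Answer: 2 0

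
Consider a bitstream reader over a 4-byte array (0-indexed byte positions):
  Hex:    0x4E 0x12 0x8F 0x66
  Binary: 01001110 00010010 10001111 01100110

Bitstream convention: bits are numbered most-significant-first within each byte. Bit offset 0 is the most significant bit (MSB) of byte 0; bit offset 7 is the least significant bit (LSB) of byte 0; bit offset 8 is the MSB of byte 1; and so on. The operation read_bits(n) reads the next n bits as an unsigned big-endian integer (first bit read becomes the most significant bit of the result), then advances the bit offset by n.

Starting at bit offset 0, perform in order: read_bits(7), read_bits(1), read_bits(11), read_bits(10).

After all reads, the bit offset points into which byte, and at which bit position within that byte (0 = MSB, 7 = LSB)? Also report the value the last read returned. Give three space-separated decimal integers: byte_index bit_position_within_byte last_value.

Read 1: bits[0:7] width=7 -> value=39 (bin 0100111); offset now 7 = byte 0 bit 7; 25 bits remain
Read 2: bits[7:8] width=1 -> value=0 (bin 0); offset now 8 = byte 1 bit 0; 24 bits remain
Read 3: bits[8:19] width=11 -> value=148 (bin 00010010100); offset now 19 = byte 2 bit 3; 13 bits remain
Read 4: bits[19:29] width=10 -> value=492 (bin 0111101100); offset now 29 = byte 3 bit 5; 3 bits remain

Answer: 3 5 492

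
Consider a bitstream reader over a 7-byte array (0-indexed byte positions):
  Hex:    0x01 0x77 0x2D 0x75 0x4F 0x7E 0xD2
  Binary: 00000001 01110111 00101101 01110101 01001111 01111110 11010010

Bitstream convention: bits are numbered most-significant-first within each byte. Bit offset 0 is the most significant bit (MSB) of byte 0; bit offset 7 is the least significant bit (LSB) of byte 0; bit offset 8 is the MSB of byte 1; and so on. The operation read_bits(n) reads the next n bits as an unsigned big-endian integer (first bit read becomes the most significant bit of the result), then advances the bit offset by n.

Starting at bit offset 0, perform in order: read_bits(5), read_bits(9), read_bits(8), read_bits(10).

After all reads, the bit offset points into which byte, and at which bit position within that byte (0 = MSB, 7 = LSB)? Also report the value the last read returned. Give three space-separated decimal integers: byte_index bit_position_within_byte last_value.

Answer: 4 0 373

Derivation:
Read 1: bits[0:5] width=5 -> value=0 (bin 00000); offset now 5 = byte 0 bit 5; 51 bits remain
Read 2: bits[5:14] width=9 -> value=93 (bin 001011101); offset now 14 = byte 1 bit 6; 42 bits remain
Read 3: bits[14:22] width=8 -> value=203 (bin 11001011); offset now 22 = byte 2 bit 6; 34 bits remain
Read 4: bits[22:32] width=10 -> value=373 (bin 0101110101); offset now 32 = byte 4 bit 0; 24 bits remain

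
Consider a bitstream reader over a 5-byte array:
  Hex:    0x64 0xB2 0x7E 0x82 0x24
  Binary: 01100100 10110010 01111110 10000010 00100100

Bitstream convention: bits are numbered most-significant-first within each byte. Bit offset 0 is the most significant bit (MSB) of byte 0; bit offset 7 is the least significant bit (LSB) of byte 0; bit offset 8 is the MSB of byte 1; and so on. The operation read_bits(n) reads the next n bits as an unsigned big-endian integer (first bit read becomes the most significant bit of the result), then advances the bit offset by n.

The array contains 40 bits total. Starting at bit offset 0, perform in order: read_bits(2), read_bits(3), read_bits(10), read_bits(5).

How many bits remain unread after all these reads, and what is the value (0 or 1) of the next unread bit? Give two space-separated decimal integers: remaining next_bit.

Answer: 20 1

Derivation:
Read 1: bits[0:2] width=2 -> value=1 (bin 01); offset now 2 = byte 0 bit 2; 38 bits remain
Read 2: bits[2:5] width=3 -> value=4 (bin 100); offset now 5 = byte 0 bit 5; 35 bits remain
Read 3: bits[5:15] width=10 -> value=601 (bin 1001011001); offset now 15 = byte 1 bit 7; 25 bits remain
Read 4: bits[15:20] width=5 -> value=7 (bin 00111); offset now 20 = byte 2 bit 4; 20 bits remain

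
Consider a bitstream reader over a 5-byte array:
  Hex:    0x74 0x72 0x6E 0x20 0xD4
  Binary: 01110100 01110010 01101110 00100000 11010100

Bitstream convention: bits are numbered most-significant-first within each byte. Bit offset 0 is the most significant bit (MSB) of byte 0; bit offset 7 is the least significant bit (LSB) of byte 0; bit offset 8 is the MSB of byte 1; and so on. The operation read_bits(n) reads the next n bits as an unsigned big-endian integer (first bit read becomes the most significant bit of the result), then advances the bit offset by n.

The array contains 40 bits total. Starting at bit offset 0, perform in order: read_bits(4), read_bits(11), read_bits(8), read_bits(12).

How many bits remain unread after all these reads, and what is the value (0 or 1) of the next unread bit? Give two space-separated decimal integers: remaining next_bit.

Answer: 5 1

Derivation:
Read 1: bits[0:4] width=4 -> value=7 (bin 0111); offset now 4 = byte 0 bit 4; 36 bits remain
Read 2: bits[4:15] width=11 -> value=569 (bin 01000111001); offset now 15 = byte 1 bit 7; 25 bits remain
Read 3: bits[15:23] width=8 -> value=55 (bin 00110111); offset now 23 = byte 2 bit 7; 17 bits remain
Read 4: bits[23:35] width=12 -> value=262 (bin 000100000110); offset now 35 = byte 4 bit 3; 5 bits remain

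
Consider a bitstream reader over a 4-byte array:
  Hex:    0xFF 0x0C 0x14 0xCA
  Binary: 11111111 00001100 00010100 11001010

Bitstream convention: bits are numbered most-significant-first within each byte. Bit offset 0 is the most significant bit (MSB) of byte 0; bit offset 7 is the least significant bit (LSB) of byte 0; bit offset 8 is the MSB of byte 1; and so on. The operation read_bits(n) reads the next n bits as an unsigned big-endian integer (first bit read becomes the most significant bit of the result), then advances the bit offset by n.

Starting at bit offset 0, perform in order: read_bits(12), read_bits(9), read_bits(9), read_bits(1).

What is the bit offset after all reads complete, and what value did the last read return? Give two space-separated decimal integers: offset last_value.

Answer: 31 1

Derivation:
Read 1: bits[0:12] width=12 -> value=4080 (bin 111111110000); offset now 12 = byte 1 bit 4; 20 bits remain
Read 2: bits[12:21] width=9 -> value=386 (bin 110000010); offset now 21 = byte 2 bit 5; 11 bits remain
Read 3: bits[21:30] width=9 -> value=306 (bin 100110010); offset now 30 = byte 3 bit 6; 2 bits remain
Read 4: bits[30:31] width=1 -> value=1 (bin 1); offset now 31 = byte 3 bit 7; 1 bits remain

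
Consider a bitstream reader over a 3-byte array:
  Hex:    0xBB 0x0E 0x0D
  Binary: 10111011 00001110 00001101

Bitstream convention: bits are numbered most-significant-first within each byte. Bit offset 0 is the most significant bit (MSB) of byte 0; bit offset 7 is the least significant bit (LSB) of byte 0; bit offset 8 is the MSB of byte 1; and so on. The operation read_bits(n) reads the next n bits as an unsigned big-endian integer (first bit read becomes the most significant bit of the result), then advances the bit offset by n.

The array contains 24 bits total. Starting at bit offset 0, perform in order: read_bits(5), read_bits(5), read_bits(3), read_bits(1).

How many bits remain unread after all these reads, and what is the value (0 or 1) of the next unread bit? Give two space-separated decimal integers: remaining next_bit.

Answer: 10 1

Derivation:
Read 1: bits[0:5] width=5 -> value=23 (bin 10111); offset now 5 = byte 0 bit 5; 19 bits remain
Read 2: bits[5:10] width=5 -> value=12 (bin 01100); offset now 10 = byte 1 bit 2; 14 bits remain
Read 3: bits[10:13] width=3 -> value=1 (bin 001); offset now 13 = byte 1 bit 5; 11 bits remain
Read 4: bits[13:14] width=1 -> value=1 (bin 1); offset now 14 = byte 1 bit 6; 10 bits remain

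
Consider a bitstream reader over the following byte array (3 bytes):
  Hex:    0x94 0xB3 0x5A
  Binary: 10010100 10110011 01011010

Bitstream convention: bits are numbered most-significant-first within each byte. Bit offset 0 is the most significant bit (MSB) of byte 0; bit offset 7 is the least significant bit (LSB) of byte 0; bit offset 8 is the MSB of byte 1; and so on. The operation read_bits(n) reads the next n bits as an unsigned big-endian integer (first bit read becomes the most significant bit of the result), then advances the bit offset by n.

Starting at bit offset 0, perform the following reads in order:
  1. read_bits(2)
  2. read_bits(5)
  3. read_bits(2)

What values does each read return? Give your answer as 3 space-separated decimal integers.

Read 1: bits[0:2] width=2 -> value=2 (bin 10); offset now 2 = byte 0 bit 2; 22 bits remain
Read 2: bits[2:7] width=5 -> value=10 (bin 01010); offset now 7 = byte 0 bit 7; 17 bits remain
Read 3: bits[7:9] width=2 -> value=1 (bin 01); offset now 9 = byte 1 bit 1; 15 bits remain

Answer: 2 10 1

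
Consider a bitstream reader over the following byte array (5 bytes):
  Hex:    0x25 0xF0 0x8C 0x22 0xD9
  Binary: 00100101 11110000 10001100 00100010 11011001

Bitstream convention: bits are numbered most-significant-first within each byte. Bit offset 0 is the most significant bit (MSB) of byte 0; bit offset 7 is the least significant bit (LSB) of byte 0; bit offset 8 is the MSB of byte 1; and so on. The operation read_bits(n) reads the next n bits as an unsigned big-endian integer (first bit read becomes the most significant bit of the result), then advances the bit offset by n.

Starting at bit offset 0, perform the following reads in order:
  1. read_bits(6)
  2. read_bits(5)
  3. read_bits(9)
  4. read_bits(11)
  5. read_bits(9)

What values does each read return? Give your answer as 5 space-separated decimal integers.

Read 1: bits[0:6] width=6 -> value=9 (bin 001001); offset now 6 = byte 0 bit 6; 34 bits remain
Read 2: bits[6:11] width=5 -> value=15 (bin 01111); offset now 11 = byte 1 bit 3; 29 bits remain
Read 3: bits[11:20] width=9 -> value=264 (bin 100001000); offset now 20 = byte 2 bit 4; 20 bits remain
Read 4: bits[20:31] width=11 -> value=1553 (bin 11000010001); offset now 31 = byte 3 bit 7; 9 bits remain
Read 5: bits[31:40] width=9 -> value=217 (bin 011011001); offset now 40 = byte 5 bit 0; 0 bits remain

Answer: 9 15 264 1553 217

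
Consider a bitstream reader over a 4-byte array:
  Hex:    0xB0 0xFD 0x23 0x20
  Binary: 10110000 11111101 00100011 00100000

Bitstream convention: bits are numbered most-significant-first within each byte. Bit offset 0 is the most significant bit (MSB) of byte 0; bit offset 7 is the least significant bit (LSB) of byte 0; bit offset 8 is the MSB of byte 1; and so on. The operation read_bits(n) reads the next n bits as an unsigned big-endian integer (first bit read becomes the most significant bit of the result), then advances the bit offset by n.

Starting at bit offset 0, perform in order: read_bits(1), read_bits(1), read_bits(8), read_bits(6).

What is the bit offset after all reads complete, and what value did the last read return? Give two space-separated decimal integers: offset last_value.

Answer: 16 61

Derivation:
Read 1: bits[0:1] width=1 -> value=1 (bin 1); offset now 1 = byte 0 bit 1; 31 bits remain
Read 2: bits[1:2] width=1 -> value=0 (bin 0); offset now 2 = byte 0 bit 2; 30 bits remain
Read 3: bits[2:10] width=8 -> value=195 (bin 11000011); offset now 10 = byte 1 bit 2; 22 bits remain
Read 4: bits[10:16] width=6 -> value=61 (bin 111101); offset now 16 = byte 2 bit 0; 16 bits remain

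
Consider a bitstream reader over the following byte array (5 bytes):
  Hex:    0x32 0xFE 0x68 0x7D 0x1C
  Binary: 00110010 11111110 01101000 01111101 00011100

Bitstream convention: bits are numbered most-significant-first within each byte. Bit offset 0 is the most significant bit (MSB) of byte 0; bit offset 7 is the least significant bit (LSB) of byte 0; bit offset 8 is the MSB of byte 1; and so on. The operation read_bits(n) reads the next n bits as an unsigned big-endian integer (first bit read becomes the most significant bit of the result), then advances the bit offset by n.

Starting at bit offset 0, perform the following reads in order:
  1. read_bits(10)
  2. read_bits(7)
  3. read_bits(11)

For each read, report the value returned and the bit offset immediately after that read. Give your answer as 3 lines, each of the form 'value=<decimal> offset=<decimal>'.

Read 1: bits[0:10] width=10 -> value=203 (bin 0011001011); offset now 10 = byte 1 bit 2; 30 bits remain
Read 2: bits[10:17] width=7 -> value=124 (bin 1111100); offset now 17 = byte 2 bit 1; 23 bits remain
Read 3: bits[17:28] width=11 -> value=1671 (bin 11010000111); offset now 28 = byte 3 bit 4; 12 bits remain

Answer: value=203 offset=10
value=124 offset=17
value=1671 offset=28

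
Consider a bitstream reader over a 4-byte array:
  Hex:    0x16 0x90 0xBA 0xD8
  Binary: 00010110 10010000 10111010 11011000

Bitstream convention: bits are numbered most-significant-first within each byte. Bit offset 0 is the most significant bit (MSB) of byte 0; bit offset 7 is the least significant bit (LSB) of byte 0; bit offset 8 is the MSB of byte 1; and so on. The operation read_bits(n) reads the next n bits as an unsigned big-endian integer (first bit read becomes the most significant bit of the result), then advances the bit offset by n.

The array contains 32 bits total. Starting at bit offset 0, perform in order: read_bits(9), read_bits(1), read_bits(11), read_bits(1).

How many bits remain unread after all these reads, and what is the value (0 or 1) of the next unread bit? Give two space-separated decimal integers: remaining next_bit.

Answer: 10 1

Derivation:
Read 1: bits[0:9] width=9 -> value=45 (bin 000101101); offset now 9 = byte 1 bit 1; 23 bits remain
Read 2: bits[9:10] width=1 -> value=0 (bin 0); offset now 10 = byte 1 bit 2; 22 bits remain
Read 3: bits[10:21] width=11 -> value=535 (bin 01000010111); offset now 21 = byte 2 bit 5; 11 bits remain
Read 4: bits[21:22] width=1 -> value=0 (bin 0); offset now 22 = byte 2 bit 6; 10 bits remain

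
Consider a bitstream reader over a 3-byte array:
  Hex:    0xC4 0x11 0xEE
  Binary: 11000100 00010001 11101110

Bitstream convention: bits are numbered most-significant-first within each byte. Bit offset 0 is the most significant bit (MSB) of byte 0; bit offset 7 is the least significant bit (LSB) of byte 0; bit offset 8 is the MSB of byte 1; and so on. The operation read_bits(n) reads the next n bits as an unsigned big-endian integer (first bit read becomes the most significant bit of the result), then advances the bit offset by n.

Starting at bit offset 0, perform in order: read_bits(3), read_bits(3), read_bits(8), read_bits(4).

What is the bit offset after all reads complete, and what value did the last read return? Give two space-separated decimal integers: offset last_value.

Read 1: bits[0:3] width=3 -> value=6 (bin 110); offset now 3 = byte 0 bit 3; 21 bits remain
Read 2: bits[3:6] width=3 -> value=1 (bin 001); offset now 6 = byte 0 bit 6; 18 bits remain
Read 3: bits[6:14] width=8 -> value=4 (bin 00000100); offset now 14 = byte 1 bit 6; 10 bits remain
Read 4: bits[14:18] width=4 -> value=7 (bin 0111); offset now 18 = byte 2 bit 2; 6 bits remain

Answer: 18 7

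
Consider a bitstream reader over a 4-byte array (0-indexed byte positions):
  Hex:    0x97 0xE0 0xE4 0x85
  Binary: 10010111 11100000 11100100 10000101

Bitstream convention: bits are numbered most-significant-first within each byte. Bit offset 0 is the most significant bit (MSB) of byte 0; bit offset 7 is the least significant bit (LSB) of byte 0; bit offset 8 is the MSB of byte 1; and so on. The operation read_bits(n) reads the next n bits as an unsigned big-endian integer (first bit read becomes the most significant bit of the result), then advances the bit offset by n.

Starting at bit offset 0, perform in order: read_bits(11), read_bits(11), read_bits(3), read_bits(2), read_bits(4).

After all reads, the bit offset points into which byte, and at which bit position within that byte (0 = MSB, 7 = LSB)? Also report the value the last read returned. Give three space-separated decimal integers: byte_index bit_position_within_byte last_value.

Answer: 3 7 2

Derivation:
Read 1: bits[0:11] width=11 -> value=1215 (bin 10010111111); offset now 11 = byte 1 bit 3; 21 bits remain
Read 2: bits[11:22] width=11 -> value=57 (bin 00000111001); offset now 22 = byte 2 bit 6; 10 bits remain
Read 3: bits[22:25] width=3 -> value=1 (bin 001); offset now 25 = byte 3 bit 1; 7 bits remain
Read 4: bits[25:27] width=2 -> value=0 (bin 00); offset now 27 = byte 3 bit 3; 5 bits remain
Read 5: bits[27:31] width=4 -> value=2 (bin 0010); offset now 31 = byte 3 bit 7; 1 bits remain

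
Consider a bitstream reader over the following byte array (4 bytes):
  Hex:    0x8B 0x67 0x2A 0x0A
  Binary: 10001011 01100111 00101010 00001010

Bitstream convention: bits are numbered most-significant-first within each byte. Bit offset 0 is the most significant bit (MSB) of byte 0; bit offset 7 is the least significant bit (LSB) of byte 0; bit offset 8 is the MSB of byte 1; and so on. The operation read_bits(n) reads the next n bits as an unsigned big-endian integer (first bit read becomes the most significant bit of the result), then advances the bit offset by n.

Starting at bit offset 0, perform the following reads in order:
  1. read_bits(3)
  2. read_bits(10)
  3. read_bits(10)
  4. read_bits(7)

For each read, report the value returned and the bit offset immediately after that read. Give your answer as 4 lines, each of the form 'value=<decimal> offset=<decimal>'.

Read 1: bits[0:3] width=3 -> value=4 (bin 100); offset now 3 = byte 0 bit 3; 29 bits remain
Read 2: bits[3:13] width=10 -> value=364 (bin 0101101100); offset now 13 = byte 1 bit 5; 19 bits remain
Read 3: bits[13:23] width=10 -> value=917 (bin 1110010101); offset now 23 = byte 2 bit 7; 9 bits remain
Read 4: bits[23:30] width=7 -> value=2 (bin 0000010); offset now 30 = byte 3 bit 6; 2 bits remain

Answer: value=4 offset=3
value=364 offset=13
value=917 offset=23
value=2 offset=30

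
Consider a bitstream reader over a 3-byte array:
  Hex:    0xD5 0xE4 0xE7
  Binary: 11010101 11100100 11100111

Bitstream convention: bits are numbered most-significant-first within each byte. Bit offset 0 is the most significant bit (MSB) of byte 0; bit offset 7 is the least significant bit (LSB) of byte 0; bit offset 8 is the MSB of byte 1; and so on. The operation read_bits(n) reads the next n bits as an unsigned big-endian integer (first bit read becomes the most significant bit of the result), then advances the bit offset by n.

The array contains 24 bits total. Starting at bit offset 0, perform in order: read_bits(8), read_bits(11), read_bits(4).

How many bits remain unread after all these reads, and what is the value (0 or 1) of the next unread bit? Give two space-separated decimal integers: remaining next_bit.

Answer: 1 1

Derivation:
Read 1: bits[0:8] width=8 -> value=213 (bin 11010101); offset now 8 = byte 1 bit 0; 16 bits remain
Read 2: bits[8:19] width=11 -> value=1831 (bin 11100100111); offset now 19 = byte 2 bit 3; 5 bits remain
Read 3: bits[19:23] width=4 -> value=3 (bin 0011); offset now 23 = byte 2 bit 7; 1 bits remain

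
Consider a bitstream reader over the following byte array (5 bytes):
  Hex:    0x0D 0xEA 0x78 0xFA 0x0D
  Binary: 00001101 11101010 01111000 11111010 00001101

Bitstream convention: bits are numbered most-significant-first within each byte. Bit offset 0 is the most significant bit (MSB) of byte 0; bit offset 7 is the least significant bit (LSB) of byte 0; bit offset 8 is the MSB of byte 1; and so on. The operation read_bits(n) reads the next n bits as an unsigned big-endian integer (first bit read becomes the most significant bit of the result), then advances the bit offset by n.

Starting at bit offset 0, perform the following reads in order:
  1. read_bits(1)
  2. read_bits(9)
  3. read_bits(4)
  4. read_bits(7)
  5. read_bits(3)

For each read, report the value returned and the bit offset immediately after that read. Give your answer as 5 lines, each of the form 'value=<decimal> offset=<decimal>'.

Read 1: bits[0:1] width=1 -> value=0 (bin 0); offset now 1 = byte 0 bit 1; 39 bits remain
Read 2: bits[1:10] width=9 -> value=55 (bin 000110111); offset now 10 = byte 1 bit 2; 30 bits remain
Read 3: bits[10:14] width=4 -> value=10 (bin 1010); offset now 14 = byte 1 bit 6; 26 bits remain
Read 4: bits[14:21] width=7 -> value=79 (bin 1001111); offset now 21 = byte 2 bit 5; 19 bits remain
Read 5: bits[21:24] width=3 -> value=0 (bin 000); offset now 24 = byte 3 bit 0; 16 bits remain

Answer: value=0 offset=1
value=55 offset=10
value=10 offset=14
value=79 offset=21
value=0 offset=24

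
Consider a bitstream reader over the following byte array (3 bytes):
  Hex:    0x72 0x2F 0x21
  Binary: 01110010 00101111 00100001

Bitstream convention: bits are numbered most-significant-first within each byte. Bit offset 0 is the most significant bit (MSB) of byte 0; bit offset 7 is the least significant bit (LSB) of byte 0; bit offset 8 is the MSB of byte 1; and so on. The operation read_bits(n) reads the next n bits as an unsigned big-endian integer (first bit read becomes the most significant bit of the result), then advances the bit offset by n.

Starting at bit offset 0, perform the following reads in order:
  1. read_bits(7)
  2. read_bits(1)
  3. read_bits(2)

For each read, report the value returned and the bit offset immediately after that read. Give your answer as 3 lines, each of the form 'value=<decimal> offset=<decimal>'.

Answer: value=57 offset=7
value=0 offset=8
value=0 offset=10

Derivation:
Read 1: bits[0:7] width=7 -> value=57 (bin 0111001); offset now 7 = byte 0 bit 7; 17 bits remain
Read 2: bits[7:8] width=1 -> value=0 (bin 0); offset now 8 = byte 1 bit 0; 16 bits remain
Read 3: bits[8:10] width=2 -> value=0 (bin 00); offset now 10 = byte 1 bit 2; 14 bits remain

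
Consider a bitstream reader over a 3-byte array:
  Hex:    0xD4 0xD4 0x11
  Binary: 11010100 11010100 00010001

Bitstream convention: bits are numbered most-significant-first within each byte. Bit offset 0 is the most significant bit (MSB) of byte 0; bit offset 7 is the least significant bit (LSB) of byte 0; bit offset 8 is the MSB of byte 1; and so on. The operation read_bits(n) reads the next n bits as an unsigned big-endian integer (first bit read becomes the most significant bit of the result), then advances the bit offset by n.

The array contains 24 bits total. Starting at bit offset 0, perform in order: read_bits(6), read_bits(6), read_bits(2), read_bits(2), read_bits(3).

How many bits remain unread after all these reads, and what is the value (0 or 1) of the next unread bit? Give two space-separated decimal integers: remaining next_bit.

Read 1: bits[0:6] width=6 -> value=53 (bin 110101); offset now 6 = byte 0 bit 6; 18 bits remain
Read 2: bits[6:12] width=6 -> value=13 (bin 001101); offset now 12 = byte 1 bit 4; 12 bits remain
Read 3: bits[12:14] width=2 -> value=1 (bin 01); offset now 14 = byte 1 bit 6; 10 bits remain
Read 4: bits[14:16] width=2 -> value=0 (bin 00); offset now 16 = byte 2 bit 0; 8 bits remain
Read 5: bits[16:19] width=3 -> value=0 (bin 000); offset now 19 = byte 2 bit 3; 5 bits remain

Answer: 5 1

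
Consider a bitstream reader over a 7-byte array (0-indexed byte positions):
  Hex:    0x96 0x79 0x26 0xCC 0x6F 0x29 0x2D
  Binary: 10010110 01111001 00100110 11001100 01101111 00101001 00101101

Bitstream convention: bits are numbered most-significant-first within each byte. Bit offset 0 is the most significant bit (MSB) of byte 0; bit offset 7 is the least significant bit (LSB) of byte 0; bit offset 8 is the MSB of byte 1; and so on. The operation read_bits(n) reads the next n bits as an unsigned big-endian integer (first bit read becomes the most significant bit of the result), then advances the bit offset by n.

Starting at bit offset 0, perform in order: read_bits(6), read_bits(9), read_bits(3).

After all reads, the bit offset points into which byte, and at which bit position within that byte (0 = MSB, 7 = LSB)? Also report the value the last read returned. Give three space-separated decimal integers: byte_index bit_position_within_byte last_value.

Read 1: bits[0:6] width=6 -> value=37 (bin 100101); offset now 6 = byte 0 bit 6; 50 bits remain
Read 2: bits[6:15] width=9 -> value=316 (bin 100111100); offset now 15 = byte 1 bit 7; 41 bits remain
Read 3: bits[15:18] width=3 -> value=4 (bin 100); offset now 18 = byte 2 bit 2; 38 bits remain

Answer: 2 2 4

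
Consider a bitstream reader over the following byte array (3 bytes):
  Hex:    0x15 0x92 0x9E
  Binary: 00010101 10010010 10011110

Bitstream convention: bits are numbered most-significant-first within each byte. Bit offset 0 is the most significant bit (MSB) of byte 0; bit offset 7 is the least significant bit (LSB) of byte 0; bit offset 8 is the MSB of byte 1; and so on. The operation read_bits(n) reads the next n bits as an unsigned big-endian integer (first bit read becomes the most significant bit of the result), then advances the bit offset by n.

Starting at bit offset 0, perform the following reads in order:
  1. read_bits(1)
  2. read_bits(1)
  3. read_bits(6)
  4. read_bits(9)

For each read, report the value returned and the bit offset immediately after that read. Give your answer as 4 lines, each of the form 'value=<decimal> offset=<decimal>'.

Answer: value=0 offset=1
value=0 offset=2
value=21 offset=8
value=293 offset=17

Derivation:
Read 1: bits[0:1] width=1 -> value=0 (bin 0); offset now 1 = byte 0 bit 1; 23 bits remain
Read 2: bits[1:2] width=1 -> value=0 (bin 0); offset now 2 = byte 0 bit 2; 22 bits remain
Read 3: bits[2:8] width=6 -> value=21 (bin 010101); offset now 8 = byte 1 bit 0; 16 bits remain
Read 4: bits[8:17] width=9 -> value=293 (bin 100100101); offset now 17 = byte 2 bit 1; 7 bits remain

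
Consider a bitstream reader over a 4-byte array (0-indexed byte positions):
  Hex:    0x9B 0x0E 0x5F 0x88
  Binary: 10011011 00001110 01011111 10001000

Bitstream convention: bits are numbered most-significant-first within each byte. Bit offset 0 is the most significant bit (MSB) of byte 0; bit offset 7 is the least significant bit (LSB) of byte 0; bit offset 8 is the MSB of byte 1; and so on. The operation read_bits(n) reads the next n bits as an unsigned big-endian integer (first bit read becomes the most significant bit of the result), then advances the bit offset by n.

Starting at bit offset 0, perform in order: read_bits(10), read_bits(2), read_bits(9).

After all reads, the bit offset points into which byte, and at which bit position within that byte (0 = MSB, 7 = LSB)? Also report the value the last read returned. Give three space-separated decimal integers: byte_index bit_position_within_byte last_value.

Answer: 2 5 459

Derivation:
Read 1: bits[0:10] width=10 -> value=620 (bin 1001101100); offset now 10 = byte 1 bit 2; 22 bits remain
Read 2: bits[10:12] width=2 -> value=0 (bin 00); offset now 12 = byte 1 bit 4; 20 bits remain
Read 3: bits[12:21] width=9 -> value=459 (bin 111001011); offset now 21 = byte 2 bit 5; 11 bits remain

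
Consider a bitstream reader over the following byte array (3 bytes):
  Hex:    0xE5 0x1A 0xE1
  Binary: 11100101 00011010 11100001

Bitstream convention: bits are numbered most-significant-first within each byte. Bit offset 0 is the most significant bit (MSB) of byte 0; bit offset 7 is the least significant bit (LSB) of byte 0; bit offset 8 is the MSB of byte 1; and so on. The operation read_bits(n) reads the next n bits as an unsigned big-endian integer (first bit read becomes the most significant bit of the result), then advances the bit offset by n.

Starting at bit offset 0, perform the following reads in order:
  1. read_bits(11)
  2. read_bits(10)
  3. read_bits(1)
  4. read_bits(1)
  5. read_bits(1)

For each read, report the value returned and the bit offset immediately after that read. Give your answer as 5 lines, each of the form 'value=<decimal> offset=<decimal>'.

Read 1: bits[0:11] width=11 -> value=1832 (bin 11100101000); offset now 11 = byte 1 bit 3; 13 bits remain
Read 2: bits[11:21] width=10 -> value=860 (bin 1101011100); offset now 21 = byte 2 bit 5; 3 bits remain
Read 3: bits[21:22] width=1 -> value=0 (bin 0); offset now 22 = byte 2 bit 6; 2 bits remain
Read 4: bits[22:23] width=1 -> value=0 (bin 0); offset now 23 = byte 2 bit 7; 1 bits remain
Read 5: bits[23:24] width=1 -> value=1 (bin 1); offset now 24 = byte 3 bit 0; 0 bits remain

Answer: value=1832 offset=11
value=860 offset=21
value=0 offset=22
value=0 offset=23
value=1 offset=24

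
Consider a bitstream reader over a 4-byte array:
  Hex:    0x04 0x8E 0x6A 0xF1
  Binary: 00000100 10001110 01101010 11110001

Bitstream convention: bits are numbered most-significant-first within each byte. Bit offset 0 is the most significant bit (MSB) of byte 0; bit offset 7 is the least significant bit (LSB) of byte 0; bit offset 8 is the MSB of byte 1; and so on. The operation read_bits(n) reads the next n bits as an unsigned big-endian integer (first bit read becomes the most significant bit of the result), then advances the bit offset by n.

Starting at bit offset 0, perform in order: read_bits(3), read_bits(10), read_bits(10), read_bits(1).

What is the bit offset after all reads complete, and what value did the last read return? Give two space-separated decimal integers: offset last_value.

Answer: 24 0

Derivation:
Read 1: bits[0:3] width=3 -> value=0 (bin 000); offset now 3 = byte 0 bit 3; 29 bits remain
Read 2: bits[3:13] width=10 -> value=145 (bin 0010010001); offset now 13 = byte 1 bit 5; 19 bits remain
Read 3: bits[13:23] width=10 -> value=821 (bin 1100110101); offset now 23 = byte 2 bit 7; 9 bits remain
Read 4: bits[23:24] width=1 -> value=0 (bin 0); offset now 24 = byte 3 bit 0; 8 bits remain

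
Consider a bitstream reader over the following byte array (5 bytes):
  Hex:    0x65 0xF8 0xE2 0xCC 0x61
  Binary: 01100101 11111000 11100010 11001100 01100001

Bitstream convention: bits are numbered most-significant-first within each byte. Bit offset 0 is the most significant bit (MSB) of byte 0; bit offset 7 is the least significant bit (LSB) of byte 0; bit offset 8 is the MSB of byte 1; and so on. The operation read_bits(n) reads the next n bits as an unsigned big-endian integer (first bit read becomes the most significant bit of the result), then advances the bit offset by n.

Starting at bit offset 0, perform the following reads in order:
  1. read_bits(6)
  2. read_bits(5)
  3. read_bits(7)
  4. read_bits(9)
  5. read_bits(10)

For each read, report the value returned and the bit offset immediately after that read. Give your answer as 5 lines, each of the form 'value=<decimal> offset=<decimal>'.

Read 1: bits[0:6] width=6 -> value=25 (bin 011001); offset now 6 = byte 0 bit 6; 34 bits remain
Read 2: bits[6:11] width=5 -> value=15 (bin 01111); offset now 11 = byte 1 bit 3; 29 bits remain
Read 3: bits[11:18] width=7 -> value=99 (bin 1100011); offset now 18 = byte 2 bit 2; 22 bits remain
Read 4: bits[18:27] width=9 -> value=278 (bin 100010110); offset now 27 = byte 3 bit 3; 13 bits remain
Read 5: bits[27:37] width=10 -> value=396 (bin 0110001100); offset now 37 = byte 4 bit 5; 3 bits remain

Answer: value=25 offset=6
value=15 offset=11
value=99 offset=18
value=278 offset=27
value=396 offset=37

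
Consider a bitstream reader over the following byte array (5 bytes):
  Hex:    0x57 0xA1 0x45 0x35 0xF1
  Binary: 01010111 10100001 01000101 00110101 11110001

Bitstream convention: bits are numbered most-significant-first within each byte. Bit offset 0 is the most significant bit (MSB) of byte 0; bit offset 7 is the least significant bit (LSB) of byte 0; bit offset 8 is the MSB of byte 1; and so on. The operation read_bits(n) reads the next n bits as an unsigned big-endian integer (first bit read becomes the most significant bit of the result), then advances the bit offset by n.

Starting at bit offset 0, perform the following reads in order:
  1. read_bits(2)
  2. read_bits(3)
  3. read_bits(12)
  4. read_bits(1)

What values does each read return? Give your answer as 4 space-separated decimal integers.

Answer: 1 2 3906 1

Derivation:
Read 1: bits[0:2] width=2 -> value=1 (bin 01); offset now 2 = byte 0 bit 2; 38 bits remain
Read 2: bits[2:5] width=3 -> value=2 (bin 010); offset now 5 = byte 0 bit 5; 35 bits remain
Read 3: bits[5:17] width=12 -> value=3906 (bin 111101000010); offset now 17 = byte 2 bit 1; 23 bits remain
Read 4: bits[17:18] width=1 -> value=1 (bin 1); offset now 18 = byte 2 bit 2; 22 bits remain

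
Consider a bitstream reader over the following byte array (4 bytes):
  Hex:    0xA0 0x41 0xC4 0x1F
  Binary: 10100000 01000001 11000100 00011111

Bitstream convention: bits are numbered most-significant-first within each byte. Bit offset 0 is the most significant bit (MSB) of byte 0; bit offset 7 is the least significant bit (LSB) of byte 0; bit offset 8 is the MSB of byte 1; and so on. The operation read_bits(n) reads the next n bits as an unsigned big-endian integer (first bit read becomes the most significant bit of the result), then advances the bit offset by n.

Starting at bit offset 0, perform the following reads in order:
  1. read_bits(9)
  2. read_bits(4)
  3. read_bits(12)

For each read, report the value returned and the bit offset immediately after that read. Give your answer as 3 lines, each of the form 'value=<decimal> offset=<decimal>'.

Read 1: bits[0:9] width=9 -> value=320 (bin 101000000); offset now 9 = byte 1 bit 1; 23 bits remain
Read 2: bits[9:13] width=4 -> value=8 (bin 1000); offset now 13 = byte 1 bit 5; 19 bits remain
Read 3: bits[13:25] width=12 -> value=904 (bin 001110001000); offset now 25 = byte 3 bit 1; 7 bits remain

Answer: value=320 offset=9
value=8 offset=13
value=904 offset=25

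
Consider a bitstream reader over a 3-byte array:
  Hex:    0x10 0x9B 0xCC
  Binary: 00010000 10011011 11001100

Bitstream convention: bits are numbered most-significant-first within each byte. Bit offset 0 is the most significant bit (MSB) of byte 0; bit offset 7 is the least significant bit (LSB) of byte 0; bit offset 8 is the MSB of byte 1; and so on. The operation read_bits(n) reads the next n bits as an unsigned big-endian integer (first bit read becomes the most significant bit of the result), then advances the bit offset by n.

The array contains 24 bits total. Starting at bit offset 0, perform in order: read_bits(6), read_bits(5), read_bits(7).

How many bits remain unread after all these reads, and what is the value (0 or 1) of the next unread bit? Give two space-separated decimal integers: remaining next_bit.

Answer: 6 0

Derivation:
Read 1: bits[0:6] width=6 -> value=4 (bin 000100); offset now 6 = byte 0 bit 6; 18 bits remain
Read 2: bits[6:11] width=5 -> value=4 (bin 00100); offset now 11 = byte 1 bit 3; 13 bits remain
Read 3: bits[11:18] width=7 -> value=111 (bin 1101111); offset now 18 = byte 2 bit 2; 6 bits remain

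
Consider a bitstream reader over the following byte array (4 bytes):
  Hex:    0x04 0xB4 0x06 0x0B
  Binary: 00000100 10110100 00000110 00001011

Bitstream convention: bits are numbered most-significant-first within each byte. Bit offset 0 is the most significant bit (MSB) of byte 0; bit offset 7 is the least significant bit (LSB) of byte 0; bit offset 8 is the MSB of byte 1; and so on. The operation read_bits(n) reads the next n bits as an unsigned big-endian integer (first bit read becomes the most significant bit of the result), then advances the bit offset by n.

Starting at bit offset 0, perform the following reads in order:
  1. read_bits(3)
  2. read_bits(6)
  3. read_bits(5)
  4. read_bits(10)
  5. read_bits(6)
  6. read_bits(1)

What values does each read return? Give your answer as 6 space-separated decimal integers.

Read 1: bits[0:3] width=3 -> value=0 (bin 000); offset now 3 = byte 0 bit 3; 29 bits remain
Read 2: bits[3:9] width=6 -> value=9 (bin 001001); offset now 9 = byte 1 bit 1; 23 bits remain
Read 3: bits[9:14] width=5 -> value=13 (bin 01101); offset now 14 = byte 1 bit 6; 18 bits remain
Read 4: bits[14:24] width=10 -> value=6 (bin 0000000110); offset now 24 = byte 3 bit 0; 8 bits remain
Read 5: bits[24:30] width=6 -> value=2 (bin 000010); offset now 30 = byte 3 bit 6; 2 bits remain
Read 6: bits[30:31] width=1 -> value=1 (bin 1); offset now 31 = byte 3 bit 7; 1 bits remain

Answer: 0 9 13 6 2 1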